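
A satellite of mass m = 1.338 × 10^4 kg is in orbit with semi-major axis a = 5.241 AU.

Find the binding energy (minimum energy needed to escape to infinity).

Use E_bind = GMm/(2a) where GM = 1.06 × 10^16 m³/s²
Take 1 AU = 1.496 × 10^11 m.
a = 5.241 AU = 7.84054 × 10^11 m
GM = 1.06 × 10^16 m³/s²
m = 1.338 × 10^4 kg
GMm = 1.06 × 10^16 × 13380 = 1.41828 × 10^20 m³·kg/s²
2a = 1.56811 × 10^12 m
E_bind = GMm/(2a) = 9.04453 × 10^7 J ≈ 90.45 MJ

Final answer: 90.45 MJ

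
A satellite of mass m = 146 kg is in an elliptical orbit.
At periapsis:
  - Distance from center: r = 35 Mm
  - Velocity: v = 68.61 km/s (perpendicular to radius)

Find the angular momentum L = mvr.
r = 35 Mm = 3.5 × 10^7 m
v = 68.61 km/s = 68610 m/s
vr = 68610 × 3.5 × 10^7 = 2.40135 × 10^12 m²/s
L = m × vr = 146 × 2.40135 × 10^12 = 3.50597 × 10^14 kg·m²/s ≈ 3.506 × 10^14 kg·m²/s

Final answer: L = 3.506 × 10^14 kg·m²/s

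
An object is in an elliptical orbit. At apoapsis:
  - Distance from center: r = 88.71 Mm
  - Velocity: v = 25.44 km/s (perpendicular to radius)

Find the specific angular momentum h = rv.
r = 88.71 Mm = 8.871 × 10^7 m
v = 25.44 km/s = 25440 m/s
h = rv = 8.871 × 10^7 × 25440 = 2.25678 × 10^12 m²/s ≈ 2.257 × 10^12 m²/s

Final answer: h = 2.257 × 10^12 m²/s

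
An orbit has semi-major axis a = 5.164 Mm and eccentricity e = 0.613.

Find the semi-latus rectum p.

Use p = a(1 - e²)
a = 5.164 Mm = 5.164 × 10^6 m
e = 0.613,  e² = 0.375769,  1 − e² = 0.624231
p = a(1 − e²) = 5.164 × 10^6 m × 0.624231 = 3.22353 × 10^6 m ≈ 3.224 Mm

Final answer: p = 3.224 Mm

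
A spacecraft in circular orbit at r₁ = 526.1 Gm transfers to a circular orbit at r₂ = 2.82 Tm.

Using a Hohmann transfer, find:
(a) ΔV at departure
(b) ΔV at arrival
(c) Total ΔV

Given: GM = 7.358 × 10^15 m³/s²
r₁ = 526.1 Gm = 5.261 × 10^11 m
r₂ = 2.82 Tm = 2.82 × 10^12 m
GM = 7.358 × 10^15 m³/s²
Transfer ellipse: a_t = (r₁ + r₂)/2 = 1.67305 × 10^12 m
Circular speed at r₁: v₁ = √(GM/r₁) = 118.262 m/s
Transfer speed at r₁ (periapsis): v₁ₜ = √(GM(2/r₁ − 1/a_t)) = 153.538 m/s
(a) ΔV₁ = v₁ₜ − v₁ = 35.2758 m/s ≈ 35.28 m/s
Circular speed at r₂: v₂ = √(GM/r₂) = 51.0805 m/s
Transfer speed at r₂ (apoapsis): v₂ₜ = √(GM(2/r₂ − 1/a_t)) = 28.6441 m/s
(b) ΔV₂ = v₂ − v₂ₜ = 22.4364 m/s ≈ 22.44 m/s
(c) ΔV_total = ΔV₁ + ΔV₂ = 57.7123 m/s ≈ 57.71 m/s

Final answer:
(a) ΔV₁ = 35.28 m/s
(b) ΔV₂ = 22.44 m/s
(c) ΔV_total = 57.71 m/s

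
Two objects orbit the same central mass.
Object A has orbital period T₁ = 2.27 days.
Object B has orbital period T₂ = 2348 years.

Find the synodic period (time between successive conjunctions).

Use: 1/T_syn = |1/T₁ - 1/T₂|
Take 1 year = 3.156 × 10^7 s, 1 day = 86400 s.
T₁ = 2.27 days = 196128 s
T₂ = 2348 years = 7.41029 × 10^10 s
1/T₁ = 5.09871 × 10^-6 s⁻¹
1/T₂ = 1.34948 × 10^-11 s⁻¹
|1/T₁ − 1/T₂| = 5.0987 × 10^-6 s⁻¹
T_syn = 1 / |1/T₁ − 1/T₂| = 196129 s ≈ 2.27 days

Final answer: T_syn = 2.27 days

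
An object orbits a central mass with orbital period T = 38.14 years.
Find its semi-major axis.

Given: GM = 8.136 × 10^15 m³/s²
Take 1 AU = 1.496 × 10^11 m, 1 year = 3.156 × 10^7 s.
T = 38.14 years = 1.2037 × 10^9 s
GM = 8.136 × 10^15 m³/s²
Kepler's third law: a³ = GM T² / (4π²)
T² = 1.44889 × 10^18 s²
a³ = (8.136 × 10^15) × (1.44889 × 10^18) / (4π²) = 2.98598 × 10^32 m³
a = (a³)^(1/3) = 6.68388 × 10^10 m ≈ 0.4468 AU

Final answer: 0.4468 AU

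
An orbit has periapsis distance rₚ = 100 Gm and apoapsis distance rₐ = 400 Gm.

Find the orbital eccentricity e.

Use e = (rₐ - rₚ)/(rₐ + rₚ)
rₚ = 100 Gm = 1 × 10^11 m
rₐ = 400 Gm = 4 × 10^11 m
rₐ − rₚ = 3 × 10^11 m
rₐ + rₚ = 5 × 10^11 m
e = (rₐ − rₚ)/(rₐ + rₚ) = 0.6

Final answer: e = 0.6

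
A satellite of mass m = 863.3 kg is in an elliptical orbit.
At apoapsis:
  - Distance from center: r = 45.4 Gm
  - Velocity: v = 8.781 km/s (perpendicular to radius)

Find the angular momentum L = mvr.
r = 45.4 Gm = 4.54 × 10^10 m
v = 8.781 km/s = 8781 m/s
vr = 8781 × 4.54 × 10^10 = 3.98657 × 10^14 m²/s
L = m × vr = 863.3 × 3.98657 × 10^14 = 3.44161 × 10^17 kg·m²/s ≈ 3.442 × 10^17 kg·m²/s

Final answer: L = 3.442 × 10^17 kg·m²/s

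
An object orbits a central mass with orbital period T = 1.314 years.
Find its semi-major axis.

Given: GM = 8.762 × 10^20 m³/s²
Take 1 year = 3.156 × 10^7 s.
T = 1.314 years = 4.14698 × 10^7 s
GM = 8.762 × 10^20 m³/s²
Kepler's third law: a³ = GM T² / (4π²)
T² = 1.71975 × 10^15 s²
a³ = (8.762 × 10^20) × (1.71975 × 10^15) / (4π²) = 3.81688 × 10^34 m³
a = (a³)^(1/3) = 3.36695 × 10^11 m ≈ 3.367 × 10^11 m

Final answer: 3.367 × 10^11 m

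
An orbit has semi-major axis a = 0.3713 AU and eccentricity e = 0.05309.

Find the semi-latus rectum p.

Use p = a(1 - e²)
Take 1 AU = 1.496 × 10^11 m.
a = 0.3713 AU = 5.55465 × 10^10 m
e = 0.05309,  e² = 0.00281855,  1 − e² = 0.997181
p = a(1 − e²) = 5.55465 × 10^10 m × 0.997181 = 5.53899 × 10^10 m ≈ 0.3703 AU

Final answer: p = 0.3703 AU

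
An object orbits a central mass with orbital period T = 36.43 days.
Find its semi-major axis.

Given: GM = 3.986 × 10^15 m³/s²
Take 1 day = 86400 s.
T = 36.43 days = 3.14755 × 10^6 s
GM = 3.986 × 10^15 m³/s²
Kepler's third law: a³ = GM T² / (4π²)
T² = 9.90708 × 10^12 s²
a³ = (3.986 × 10^15) × (9.90708 × 10^12) / (4π²) = 1.00028 × 10^27 m³
a = (a³)^(1/3) = 1.00009 × 10^9 m ≈ 1 Gm

Final answer: 1 Gm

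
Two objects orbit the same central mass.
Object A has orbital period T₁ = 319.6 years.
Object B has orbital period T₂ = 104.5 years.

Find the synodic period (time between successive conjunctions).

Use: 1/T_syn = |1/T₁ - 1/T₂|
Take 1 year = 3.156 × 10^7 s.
T₁ = 319.6 years = 1.00866 × 10^10 s
T₂ = 104.5 years = 3.29802 × 10^9 s
1/T₁ = 9.91417 × 10^-11 s⁻¹
1/T₂ = 3.03212 × 10^-10 s⁻¹
|1/T₁ − 1/T₂| = 2.04071 × 10^-10 s⁻¹
T_syn = 1 / |1/T₁ − 1/T₂| = 4.90027 × 10^9 s ≈ 155.3 years

Final answer: T_syn = 155.3 years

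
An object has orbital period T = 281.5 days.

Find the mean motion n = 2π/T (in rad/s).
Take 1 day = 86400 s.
T = 281.5 days = 2.43216 × 10^7 s
n = 2π / (2.43216 × 10^7 s) = 2.58338 × 10^-7 rad/s ≈ 2.583 × 10^-7 rad/s

Final answer: n = 2.583 × 10^-7 rad/s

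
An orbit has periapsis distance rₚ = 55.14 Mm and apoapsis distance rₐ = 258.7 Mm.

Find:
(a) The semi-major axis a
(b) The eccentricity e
rₚ = 55.14 Mm = 5.514 × 10^7 m
rₐ = 258.7 Mm = 2.587 × 10^8 m
(a) a = (rₚ + rₐ)/2 = 1.5692 × 10^8 m ≈ 156.9 Mm
(b) e = (rₐ − rₚ)/(rₐ + rₚ) = (2.0356 × 10^8) / (3.1384 × 10^8) = 0.648611

Final answer:
(a) a = 156.9 Mm
(b) e = 0.6486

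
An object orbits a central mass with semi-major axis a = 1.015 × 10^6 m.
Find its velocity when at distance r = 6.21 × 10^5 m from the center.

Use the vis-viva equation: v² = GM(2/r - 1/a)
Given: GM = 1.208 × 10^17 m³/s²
a = 1.015 × 10^6 m
r = 6.21 × 10^5 m
GM = 1.208 × 10^17 m³/s²
2/r − 1/a = 3.22061 × 10^-6 − 9.85222 × 10^-7 = 2.23539 × 10^-6 m⁻¹
v² = GM (2/r − 1/a) = 2.70035 × 10^11 m²/s²
v = 519649 m/s ≈ 519.6 km/s

Final answer: 519.6 km/s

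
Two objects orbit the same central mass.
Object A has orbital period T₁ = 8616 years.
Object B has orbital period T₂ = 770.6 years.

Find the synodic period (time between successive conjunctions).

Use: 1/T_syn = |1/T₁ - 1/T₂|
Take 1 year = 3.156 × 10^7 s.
T₁ = 8616 years = 2.71921 × 10^11 s
T₂ = 770.6 years = 2.43201 × 10^10 s
1/T₁ = 3.67754 × 10^-12 s⁻¹
1/T₂ = 4.11182 × 10^-11 s⁻¹
|1/T₁ − 1/T₂| = 3.74407 × 10^-11 s⁻¹
T_syn = 1 / |1/T₁ − 1/T₂| = 2.67089 × 10^10 s ≈ 846.3 years

Final answer: T_syn = 846.3 years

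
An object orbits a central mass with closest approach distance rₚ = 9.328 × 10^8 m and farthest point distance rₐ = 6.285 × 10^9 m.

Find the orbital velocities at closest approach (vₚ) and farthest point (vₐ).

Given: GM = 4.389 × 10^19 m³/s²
rₚ = 9.328 × 10^8 m
rₐ = 6.285 × 10^9 m
GM = 4.389 × 10^19 m³/s²
a = (rₚ + rₐ)/2 = 3.6089 × 10^9 m
Vis-viva: v² = GM (2/r − 1/a)
vₚ² = 4.389 × 10^19 × (2.14408 × 10^-9 − 2.77093 × 10^-10) = 8.19422 × 10^10 m²/s²
vₚ = 286255 m/s ≈ 286.3 km/s
vₐ² = 4.389 × 10^19 × (3.18218 × 10^-10 − 2.77093 × 10^-10) = 1.80499 × 10^9 m²/s²
vₐ = 42485.1 m/s ≈ 42.49 km/s

Final answer: vₚ = 286.3 km/s, vₐ = 42.49 km/s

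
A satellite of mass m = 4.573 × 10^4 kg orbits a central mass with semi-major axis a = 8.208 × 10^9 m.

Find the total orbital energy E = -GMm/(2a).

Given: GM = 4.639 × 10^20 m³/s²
a = 8.208 × 10^9 m
GM = 4.639 × 10^20 m³/s²
2a = 1.6416 × 10^10 m
GMm = 4.639 × 10^20 × 45730 = 2.12141 × 10^25 m³·kg/s²
E = −GMm/(2a) = -1.29228 × 10^15 J ≈ -1.292 PJ

Final answer: -1.292 PJ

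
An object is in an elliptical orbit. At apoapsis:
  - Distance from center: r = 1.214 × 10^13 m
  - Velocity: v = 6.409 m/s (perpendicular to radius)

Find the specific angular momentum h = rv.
r = 1.214 × 10^13 m
v = 6.409 m/s
h = rv = 1.214 × 10^13 × 6.409 = 7.78053 × 10^13 m²/s ≈ 7.781 × 10^13 m²/s

Final answer: h = 7.781 × 10^13 m²/s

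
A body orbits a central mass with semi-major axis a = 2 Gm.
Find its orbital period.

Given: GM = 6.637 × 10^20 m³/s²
a = 2 Gm = 2 × 10^9 m
GM = 6.637 × 10^20 m³/s²
a³ = 8 × 10^27 m³
T = 2π √(a³/GM) = 2π √((8 × 10^27) / (6.637 × 10^20)) = 2π × 3471.84 s
T = 21814.2 s ≈ 6.059 hours

Final answer: 6.059 hours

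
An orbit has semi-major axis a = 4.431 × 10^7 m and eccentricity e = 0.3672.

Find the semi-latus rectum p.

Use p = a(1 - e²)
a = 4.431 × 10^7 m
e = 0.3672,  e² = 0.134836,  1 − e² = 0.865164
p = a(1 − e²) = 4.431 × 10^7 m × 0.865164 = 3.83354 × 10^7 m ≈ 3.834 × 10^7 m

Final answer: p = 3.834 × 10^7 m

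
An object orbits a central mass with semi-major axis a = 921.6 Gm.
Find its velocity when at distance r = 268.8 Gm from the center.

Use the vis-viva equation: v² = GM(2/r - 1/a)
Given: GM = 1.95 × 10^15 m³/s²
a = 921.6 Gm = 9.216 × 10^11 m
r = 268.8 Gm = 2.688 × 10^11 m
GM = 1.95 × 10^15 m³/s²
2/r − 1/a = 7.44048 × 10^-12 − 1.08507 × 10^-12 = 6.35541 × 10^-12 m⁻¹
v² = GM (2/r − 1/a) = 12393 m²/s²
v = 111.324 m/s ≈ 111.3 m/s

Final answer: 111.3 m/s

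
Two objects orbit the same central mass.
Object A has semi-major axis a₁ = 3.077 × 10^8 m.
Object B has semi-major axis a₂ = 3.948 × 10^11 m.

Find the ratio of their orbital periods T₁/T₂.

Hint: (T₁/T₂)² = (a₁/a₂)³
a₁ = 3.077 × 10^8 m
a₂ = 3.948 × 10^11 m
a₁/a₂ = 0.000779382
T₁/T₂ = (a₁/a₂)^(3/2) = (0.000779382)^1.5 = 2.17583 × 10^-5

Final answer: T₁/T₂ = 2.176 × 10^-5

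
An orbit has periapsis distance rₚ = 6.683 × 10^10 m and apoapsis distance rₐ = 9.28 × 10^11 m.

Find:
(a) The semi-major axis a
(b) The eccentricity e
rₚ = 6.683 × 10^10 m
rₐ = 9.28 × 10^11 m
(a) a = (rₚ + rₐ)/2 = 4.97415 × 10^11 m ≈ 4.974 × 10^11 m
(b) e = (rₐ − rₚ)/(rₐ + rₚ) = (8.6117 × 10^11) / (9.9483 × 10^11) = 0.865645

Final answer:
(a) a = 4.974 × 10^11 m
(b) e = 0.8656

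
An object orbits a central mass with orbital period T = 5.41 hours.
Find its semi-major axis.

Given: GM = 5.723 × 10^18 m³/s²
T = 5.41 hours = 19476 s
GM = 5.723 × 10^18 m³/s²
Kepler's third law: a³ = GM T² / (4π²)
T² = 3.79315 × 10^8 s²
a³ = (5.723 × 10^18) × (3.79315 × 10^8) / (4π²) = 5.49874 × 10^25 m³
a = (a³)^(1/3) = 3.80266 × 10^8 m ≈ 380.3 Mm

Final answer: 380.3 Mm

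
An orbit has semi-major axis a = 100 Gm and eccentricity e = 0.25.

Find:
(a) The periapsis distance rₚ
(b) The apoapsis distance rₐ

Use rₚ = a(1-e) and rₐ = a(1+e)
a = 100 Gm = 1 × 10^11 m
e = 0.25:  1 − e = 0.75,  1 + e = 1.25
(a) rₚ = a(1 − e) = 1 × 10^11 m × 0.75 = 7.5 × 10^10 m ≈ 75 Gm
(b) rₐ = a(1 + e) = 1 × 10^11 m × 1.25 = 1.25 × 10^11 m ≈ 125 Gm

Final answer:
(a) rₚ = 75 Gm
(b) rₐ = 125 Gm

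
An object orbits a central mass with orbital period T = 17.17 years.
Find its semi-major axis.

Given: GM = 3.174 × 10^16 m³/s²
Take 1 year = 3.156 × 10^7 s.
T = 17.17 years = 5.41885 × 10^8 s
GM = 3.174 × 10^16 m³/s²
Kepler's third law: a³ = GM T² / (4π²)
T² = 2.9364 × 10^17 s²
a³ = (3.174 × 10^16) × (2.9364 × 10^17) / (4π²) = 2.36081 × 10^32 m³
a = (a³)^(1/3) = 6.18046 × 10^10 m ≈ 61.8 Gm

Final answer: 61.8 Gm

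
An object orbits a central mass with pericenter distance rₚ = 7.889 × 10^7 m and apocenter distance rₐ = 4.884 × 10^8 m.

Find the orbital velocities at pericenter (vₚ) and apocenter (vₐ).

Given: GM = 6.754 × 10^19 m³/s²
rₚ = 7.889 × 10^7 m
rₐ = 4.884 × 10^8 m
GM = 6.754 × 10^19 m³/s²
a = (rₚ + rₐ)/2 = 2.83645 × 10^8 m
Vis-viva: v² = GM (2/r − 1/a)
vₚ² = 6.754 × 10^19 × (2.53518 × 10^-8 − 3.52553 × 10^-9) = 1.47414 × 10^12 m²/s²
vₚ = 1.21414 × 10^6 m/s ≈ 1214 km/s
vₐ² = 6.754 × 10^19 × (4.095 × 10^-9 − 3.52553 × 10^-9) = 3.8462 × 10^10 m²/s²
vₐ = 196117 m/s ≈ 196.1 km/s

Final answer: vₚ = 1214 km/s, vₐ = 196.1 km/s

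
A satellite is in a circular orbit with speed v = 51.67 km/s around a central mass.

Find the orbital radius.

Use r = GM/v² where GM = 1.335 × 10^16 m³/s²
v = 51.67 km/s = 51670 m/s
GM = 1.335 × 10^16 m³/s²
v² = 2.66979 × 10^9 m²/s²
r = GM/v² = (1.335 × 10^16) / (2.66979 × 10^9) = 5.0004 × 10^6 m ≈ 5 Mm

Final answer: 5 Mm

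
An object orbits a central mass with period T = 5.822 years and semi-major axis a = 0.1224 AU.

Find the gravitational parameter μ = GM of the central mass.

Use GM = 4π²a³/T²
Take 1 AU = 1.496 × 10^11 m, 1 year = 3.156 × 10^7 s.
T = 5.822 years = 1.83742 × 10^8 s
a = 0.1224 AU = 1.8311 × 10^10 m
a³ = 6.13959 × 10^30 m³
T² = 3.37612 × 10^16 s²
GM = 4π² × (6.13959 × 10^30) / (3.37612 × 10^16) = 7.17927 × 10^15 m³/s²
GM ≈ 7.179 × 10^15 m³/s²

Final answer: GM = 7.179 × 10^15 m³/s²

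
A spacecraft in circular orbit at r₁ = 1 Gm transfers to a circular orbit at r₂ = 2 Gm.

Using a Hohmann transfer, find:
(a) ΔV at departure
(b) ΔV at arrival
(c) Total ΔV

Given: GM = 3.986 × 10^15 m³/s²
r₁ = 1 Gm = 1 × 10^9 m
r₂ = 2 Gm = 2 × 10^9 m
GM = 3.986 × 10^15 m³/s²
Transfer ellipse: a_t = (r₁ + r₂)/2 = 1.5 × 10^9 m
Circular speed at r₁: v₁ = √(GM/r₁) = 1996.5 m/s
Transfer speed at r₁ (periapsis): v₁ₜ = √(GM(2/r₁ − 1/a_t)) = 2305.36 m/s
(a) ΔV₁ = v₁ₜ − v₁ = 308.859 m/s ≈ 308.9 m/s
Circular speed at r₂: v₂ = √(GM/r₂) = 1411.74 m/s
Transfer speed at r₂ (apoapsis): v₂ₜ = √(GM(2/r₂ − 1/a_t)) = 1152.68 m/s
(b) ΔV₂ = v₂ − v₂ₜ = 259.058 m/s ≈ 259.1 m/s
(c) ΔV_total = ΔV₁ + ΔV₂ = 567.918 m/s ≈ 567.9 m/s

Final answer:
(a) ΔV₁ = 308.9 m/s
(b) ΔV₂ = 259.1 m/s
(c) ΔV_total = 567.9 m/s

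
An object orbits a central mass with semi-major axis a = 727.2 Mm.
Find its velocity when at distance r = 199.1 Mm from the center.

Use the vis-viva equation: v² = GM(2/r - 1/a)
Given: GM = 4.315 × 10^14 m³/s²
a = 727.2 Mm = 7.272 × 10^8 m
r = 199.1 Mm = 1.991 × 10^8 m
GM = 4.315 × 10^14 m³/s²
2/r − 1/a = 1.00452 × 10^-8 − 1.37514 × 10^-9 = 8.67007 × 10^-9 m⁻¹
v² = GM (2/r − 1/a) = 3.74113 × 10^6 m²/s²
v = 1934.2 m/s ≈ 1.934 km/s

Final answer: 1.934 km/s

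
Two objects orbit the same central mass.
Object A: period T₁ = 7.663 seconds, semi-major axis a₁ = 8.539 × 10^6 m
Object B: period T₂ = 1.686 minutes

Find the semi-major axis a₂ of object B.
T₁ = 7.663 seconds
T₂ = 1.686 minutes = 101.16 s
a₁ = 8.539 × 10^6 m
Kepler's third law: (T₂/T₁)² = (a₂/a₁)³  ⇒  a₂ = a₁ (T₂/T₁)^(2/3)
T₂/T₁ = 13.2011
(T₂/T₁)^(2/3) = 5.58564
a₂ = 8.539 × 10^6 m × 5.58564 = 4.76958 × 10^7 m ≈ 4.77 × 10^7 m

Final answer: a₂ = 4.77 × 10^7 m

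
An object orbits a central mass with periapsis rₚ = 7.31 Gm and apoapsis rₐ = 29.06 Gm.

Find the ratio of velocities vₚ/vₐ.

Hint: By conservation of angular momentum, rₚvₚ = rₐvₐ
rₚ = 7.31 Gm = 7.31 × 10^9 m
rₐ = 29.06 Gm = 2.906 × 10^10 m
rₚvₚ = rₐvₐ  ⇒  vₚ/vₐ = rₐ/rₚ
vₚ/vₐ = (2.906 × 10^10) / (7.31 × 10^9) = 3.97538

Final answer: vₚ/vₐ = 3.975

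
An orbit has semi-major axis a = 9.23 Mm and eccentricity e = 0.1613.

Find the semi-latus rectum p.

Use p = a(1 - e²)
a = 9.23 Mm = 9.23 × 10^6 m
e = 0.1613,  e² = 0.0260177,  1 − e² = 0.973982
p = a(1 − e²) = 9.23 × 10^6 m × 0.973982 = 8.98986 × 10^6 m ≈ 8.99 Mm

Final answer: p = 8.99 Mm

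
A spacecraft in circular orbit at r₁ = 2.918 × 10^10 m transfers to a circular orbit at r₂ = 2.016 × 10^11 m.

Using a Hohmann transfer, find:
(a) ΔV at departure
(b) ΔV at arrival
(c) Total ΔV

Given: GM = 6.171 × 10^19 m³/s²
r₁ = 2.918 × 10^10 m
r₂ = 2.016 × 10^11 m
GM = 6.171 × 10^19 m³/s²
Transfer ellipse: a_t = (r₁ + r₂)/2 = 1.1539 × 10^11 m
Circular speed at r₁: v₁ = √(GM/r₁) = 45987 m/s
Transfer speed at r₁ (periapsis): v₁ₜ = √(GM(2/r₁ − 1/a_t)) = 60785 m/s
(a) ΔV₁ = v₁ₜ − v₁ = 14798 m/s ≈ 14.8 km/s
Circular speed at r₂: v₂ = √(GM/r₂) = 17495.7 m/s
Transfer speed at r₂ (apoapsis): v₂ₜ = √(GM(2/r₂ − 1/a_t)) = 8798.14 m/s
(b) ΔV₂ = v₂ − v₂ₜ = 8697.6 m/s ≈ 8.698 km/s
(c) ΔV_total = ΔV₁ + ΔV₂ = 23495.6 m/s ≈ 23.5 km/s

Final answer:
(a) ΔV₁ = 14.8 km/s
(b) ΔV₂ = 8.698 km/s
(c) ΔV_total = 23.5 km/s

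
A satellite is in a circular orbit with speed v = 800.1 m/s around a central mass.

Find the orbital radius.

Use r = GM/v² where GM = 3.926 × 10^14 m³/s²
v = 800.1 m/s
GM = 3.926 × 10^14 m³/s²
v² = 640160 m²/s²
r = GM/v² = (3.926 × 10^14) / 640160 = 6.13284 × 10^8 m ≈ 613.3 Mm

Final answer: 613.3 Mm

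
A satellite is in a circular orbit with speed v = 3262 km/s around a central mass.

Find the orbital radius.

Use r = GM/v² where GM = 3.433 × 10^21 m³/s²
v = 3262 km/s = 3.262 × 10^6 m/s
GM = 3.433 × 10^21 m³/s²
v² = 1.06406 × 10^13 m²/s²
r = GM/v² = (3.433 × 10^21) / (1.06406 × 10^13) = 3.22631 × 10^8 m ≈ 322.6 Mm

Final answer: 322.6 Mm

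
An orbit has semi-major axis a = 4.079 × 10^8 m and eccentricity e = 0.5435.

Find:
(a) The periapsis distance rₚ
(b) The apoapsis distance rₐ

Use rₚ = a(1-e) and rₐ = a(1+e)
a = 4.079 × 10^8 m
e = 0.5435:  1 − e = 0.4565,  1 + e = 1.5435
(a) rₚ = a(1 − e) = 4.079 × 10^8 m × 0.4565 = 1.86206 × 10^8 m ≈ 1.862 × 10^8 m
(b) rₐ = a(1 + e) = 4.079 × 10^8 m × 1.5435 = 6.29594 × 10^8 m ≈ 6.296 × 10^8 m

Final answer:
(a) rₚ = 1.862 × 10^8 m
(b) rₐ = 6.296 × 10^8 m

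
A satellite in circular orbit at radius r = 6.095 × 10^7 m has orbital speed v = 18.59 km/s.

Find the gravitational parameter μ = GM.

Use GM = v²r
r = 6.095 × 10^7 m
v = 18.59 km/s = 18590 m/s
v² = 3.45588 × 10^8 m²/s²
GM = v²r = 3.45588 × 10^8 × 6.095 × 10^7 = 2.10636 × 10^16 m³/s²
GM ≈ 2.106 × 10^16 m³/s²

Final answer: GM = 2.106 × 10^16 m³/s²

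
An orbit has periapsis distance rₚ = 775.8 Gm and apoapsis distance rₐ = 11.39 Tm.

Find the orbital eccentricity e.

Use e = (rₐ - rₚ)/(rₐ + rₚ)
rₚ = 775.8 Gm = 7.758 × 10^11 m
rₐ = 11.39 Tm = 1.139 × 10^13 m
rₐ − rₚ = 1.06142 × 10^13 m
rₐ + rₚ = 1.21658 × 10^13 m
e = (rₐ − rₚ)/(rₐ + rₚ) = 0.872462

Final answer: e = 0.8725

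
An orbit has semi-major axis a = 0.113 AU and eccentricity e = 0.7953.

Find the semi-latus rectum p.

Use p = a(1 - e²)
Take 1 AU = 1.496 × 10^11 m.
a = 0.113 AU = 1.69048 × 10^10 m
e = 0.7953,  e² = 0.632502,  1 − e² = 0.367498
p = a(1 − e²) = 1.69048 × 10^10 m × 0.367498 = 6.21248 × 10^9 m ≈ 0.04153 AU

Final answer: p = 0.04153 AU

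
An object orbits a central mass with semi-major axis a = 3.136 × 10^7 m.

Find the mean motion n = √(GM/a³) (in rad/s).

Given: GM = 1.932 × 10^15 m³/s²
a = 3.136 × 10^7 m
GM = 1.932 × 10^15 m³/s²
a³ = 3.0841 × 10^22 m³
GM/a³ = (1.932 × 10^15) / (3.0841 × 10^22) = 6.26439 × 10^-8 s⁻²
n = √(GM/a³) = 0.000250288 rad/s ≈ 0.0002503 rad/s

Final answer: n = 0.0002503 rad/s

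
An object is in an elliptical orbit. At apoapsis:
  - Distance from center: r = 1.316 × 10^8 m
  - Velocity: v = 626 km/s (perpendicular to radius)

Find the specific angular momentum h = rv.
r = 1.316 × 10^8 m
v = 626 km/s = 626000 m/s
h = rv = 1.316 × 10^8 × 626000 = 8.23816 × 10^13 m²/s ≈ 8.238 × 10^13 m²/s

Final answer: h = 8.238 × 10^13 m²/s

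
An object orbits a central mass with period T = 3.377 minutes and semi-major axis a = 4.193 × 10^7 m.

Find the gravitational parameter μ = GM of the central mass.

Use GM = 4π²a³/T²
T = 3.377 minutes = 202.62 s
a = 4.193 × 10^7 m
a³ = 7.37182 × 10^22 m³
T² = 41054.9 s²
GM = 4π² × (7.37182 × 10^22) / 41054.9 = 7.08875 × 10^19 m³/s²
GM ≈ 7.089 × 10^19 m³/s²

Final answer: GM = 7.089 × 10^19 m³/s²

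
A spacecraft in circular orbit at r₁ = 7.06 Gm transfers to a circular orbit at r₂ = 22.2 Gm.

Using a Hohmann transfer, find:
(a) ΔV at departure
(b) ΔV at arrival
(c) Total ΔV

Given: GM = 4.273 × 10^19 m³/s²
r₁ = 7.06 Gm = 7.06 × 10^9 m
r₂ = 22.2 Gm = 2.22 × 10^10 m
GM = 4.273 × 10^19 m³/s²
Transfer ellipse: a_t = (r₁ + r₂)/2 = 1.463 × 10^10 m
Circular speed at r₁: v₁ = √(GM/r₁) = 77797.2 m/s
Transfer speed at r₁ (periapsis): v₁ₜ = √(GM(2/r₁ − 1/a_t)) = 95833.7 m/s
(a) ΔV₁ = v₁ₜ − v₁ = 18036.5 m/s ≈ 18.04 km/s
Circular speed at r₂: v₂ = √(GM/r₂) = 43872.3 m/s
Transfer speed at r₂ (apoapsis): v₂ₜ = √(GM(2/r₂ − 1/a_t)) = 30476.9 m/s
(b) ΔV₂ = v₂ − v₂ₜ = 13395.4 m/s ≈ 13.4 km/s
(c) ΔV_total = ΔV₁ + ΔV₂ = 31431.9 m/s ≈ 31.43 km/s

Final answer:
(a) ΔV₁ = 18.04 km/s
(b) ΔV₂ = 13.4 km/s
(c) ΔV_total = 31.43 km/s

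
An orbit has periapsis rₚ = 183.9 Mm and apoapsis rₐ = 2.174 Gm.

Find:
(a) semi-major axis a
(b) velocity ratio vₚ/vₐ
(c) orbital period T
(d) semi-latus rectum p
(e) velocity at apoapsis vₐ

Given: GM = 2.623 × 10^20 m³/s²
rₚ = 183.9 Mm = 1.839 × 10^8 m
rₐ = 2.174 Gm = 2.174 × 10^9 m
GM = 2.623 × 10^20 m³/s²
a = (rₚ + rₐ)/2 = 1.17895 × 10^9 m
e = (rₐ − rₚ)/(rₐ + rₚ) = (1.9901 × 10^9) / (2.3579 × 10^9) = 0.844014
(a) a = 1.17895 × 10^9 m ≈ 1.179 Gm
(b) vₚ/vₐ = rₐ/rₚ (angular momentum) = (2.174 × 10^9) / (1.839 × 10^8) = 11.8216 ≈ 11.82
(c) a³ = 1.63865 × 10^27 m³;  T = 2π √(a³/GM) = 2π × 2499.45 s = 15704.5 s ≈ 4.362 hours
(d) 1 − e² = 0.287641;  p = a(1 − e²) = 1.17895 × 10^9 × 0.287641 = 3.39114 × 10^8 m ≈ 339.1 Mm
(e) vₐ² = GM (2/rₐ − 1/a) = 2.623 × 10^20 × (9.19963 × 10^-10 − 8.48212 × 10^-10) = 1.88202 × 10^10 m²/s²;  vₐ = 137187 m/s ≈ 137.2 km/s

Final answer:
(a) semi-major axis a = 1.179 Gm
(b) velocity ratio vₚ/vₐ = 11.82
(c) orbital period T = 4.362 hours
(d) semi-latus rectum p = 339.1 Mm
(e) velocity at apoapsis vₐ = 137.2 km/s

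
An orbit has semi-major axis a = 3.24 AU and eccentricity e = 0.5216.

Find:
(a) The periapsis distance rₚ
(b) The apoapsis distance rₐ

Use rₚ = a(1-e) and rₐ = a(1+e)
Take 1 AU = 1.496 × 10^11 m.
a = 3.24 AU = 4.84704 × 10^11 m
e = 0.5216:  1 − e = 0.4784,  1 + e = 1.5216
(a) rₚ = a(1 − e) = 4.84704 × 10^11 m × 0.4784 = 2.31882 × 10^11 m ≈ 1.55 AU
(b) rₐ = a(1 + e) = 4.84704 × 10^11 m × 1.5216 = 7.37526 × 10^11 m ≈ 4.93 AU

Final answer:
(a) rₚ = 1.55 AU
(b) rₐ = 4.93 AU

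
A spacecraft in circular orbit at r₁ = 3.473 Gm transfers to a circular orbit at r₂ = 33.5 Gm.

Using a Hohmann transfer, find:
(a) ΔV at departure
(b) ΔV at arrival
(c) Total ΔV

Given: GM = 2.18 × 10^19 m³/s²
r₁ = 3.473 Gm = 3.473 × 10^9 m
r₂ = 33.5 Gm = 3.35 × 10^10 m
GM = 2.18 × 10^19 m³/s²
Transfer ellipse: a_t = (r₁ + r₂)/2 = 1.84865 × 10^10 m
Circular speed at r₁: v₁ = √(GM/r₁) = 79227.5 m/s
Transfer speed at r₁ (periapsis): v₁ₜ = √(GM(2/r₁ − 1/a_t)) = 106652 m/s
(a) ΔV₁ = v₁ₜ − v₁ = 27425 m/s ≈ 27.42 km/s
Circular speed at r₂: v₂ = √(GM/r₂) = 25509.7 m/s
Transfer speed at r₂ (apoapsis): v₂ₜ = √(GM(2/r₂ − 1/a_t)) = 11056.8 m/s
(b) ΔV₂ = v₂ − v₂ₜ = 14452.9 m/s ≈ 14.45 km/s
(c) ΔV_total = ΔV₁ + ΔV₂ = 41877.9 m/s ≈ 41.88 km/s

Final answer:
(a) ΔV₁ = 27.42 km/s
(b) ΔV₂ = 14.45 km/s
(c) ΔV_total = 41.88 km/s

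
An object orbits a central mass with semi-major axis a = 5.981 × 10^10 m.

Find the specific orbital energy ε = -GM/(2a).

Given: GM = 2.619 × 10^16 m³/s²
a = 5.981 × 10^10 m
GM = 2.619 × 10^16 m³/s²
2a = 1.1962 × 10^11 m
ε = −GM/(2a) = -218943 J/kg ≈ -218.9 kJ/kg

Final answer: -218.9 kJ/kg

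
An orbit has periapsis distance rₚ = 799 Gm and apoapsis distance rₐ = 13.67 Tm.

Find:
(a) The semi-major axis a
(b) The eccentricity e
rₚ = 799 Gm = 7.99 × 10^11 m
rₐ = 13.67 Tm = 1.367 × 10^13 m
(a) a = (rₚ + rₐ)/2 = 7.2345 × 10^12 m ≈ 7.234 Tm
(b) e = (rₐ − rₚ)/(rₐ + rₚ) = (1.2871 × 10^13) / (1.4469 × 10^13) = 0.889557

Final answer:
(a) a = 7.234 Tm
(b) e = 0.8896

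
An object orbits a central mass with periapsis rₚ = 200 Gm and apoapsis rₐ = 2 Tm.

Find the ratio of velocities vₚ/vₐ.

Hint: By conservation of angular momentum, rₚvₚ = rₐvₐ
rₚ = 200 Gm = 2 × 10^11 m
rₐ = 2 Tm = 2 × 10^12 m
rₚvₚ = rₐvₐ  ⇒  vₚ/vₐ = rₐ/rₚ
vₚ/vₐ = (2 × 10^12) / (2 × 10^11) = 10

Final answer: vₚ/vₐ = 10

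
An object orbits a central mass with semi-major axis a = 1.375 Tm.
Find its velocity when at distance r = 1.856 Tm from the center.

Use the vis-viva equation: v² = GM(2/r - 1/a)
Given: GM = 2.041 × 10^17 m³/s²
a = 1.375 Tm = 1.375 × 10^12 m
r = 1.856 Tm = 1.856 × 10^12 m
GM = 2.041 × 10^17 m³/s²
2/r − 1/a = 1.07759 × 10^-12 − 7.27273 × 10^-13 = 3.50313 × 10^-13 m⁻¹
v² = GM (2/r − 1/a) = 71499 m²/s²
v = 267.393 m/s ≈ 267.4 m/s

Final answer: 267.4 m/s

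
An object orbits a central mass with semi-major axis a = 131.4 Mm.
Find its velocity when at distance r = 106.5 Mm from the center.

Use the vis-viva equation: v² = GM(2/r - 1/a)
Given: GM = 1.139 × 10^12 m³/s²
a = 131.4 Mm = 1.314 × 10^8 m
r = 106.5 Mm = 1.065 × 10^8 m
GM = 1.139 × 10^12 m³/s²
2/r − 1/a = 1.87793 × 10^-8 − 7.61035 × 10^-9 = 1.1169 × 10^-8 m⁻¹
v² = GM (2/r − 1/a) = 12721.5 m²/s²
v = 112.79 m/s ≈ 112.8 m/s

Final answer: 112.8 m/s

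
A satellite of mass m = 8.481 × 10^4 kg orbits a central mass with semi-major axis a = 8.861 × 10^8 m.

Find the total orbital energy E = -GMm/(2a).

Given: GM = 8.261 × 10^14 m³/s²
a = 8.861 × 10^8 m
GM = 8.261 × 10^14 m³/s²
2a = 1.7722 × 10^9 m
GMm = 8.261 × 10^14 × 84810 = 7.00615 × 10^19 m³·kg/s²
E = −GMm/(2a) = -3.95337 × 10^10 J ≈ -39.53 GJ

Final answer: -39.53 GJ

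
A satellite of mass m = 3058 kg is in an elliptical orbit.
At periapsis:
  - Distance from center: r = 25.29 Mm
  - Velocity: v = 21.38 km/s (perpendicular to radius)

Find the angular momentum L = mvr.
r = 25.29 Mm = 2.529 × 10^7 m
v = 21.38 km/s = 21380 m/s
vr = 21380 × 2.529 × 10^7 = 5.407 × 10^11 m²/s
L = m × vr = 3058 × 5.407 × 10^11 = 1.65346 × 10^15 kg·m²/s ≈ 1.653 × 10^15 kg·m²/s

Final answer: L = 1.653 × 10^15 kg·m²/s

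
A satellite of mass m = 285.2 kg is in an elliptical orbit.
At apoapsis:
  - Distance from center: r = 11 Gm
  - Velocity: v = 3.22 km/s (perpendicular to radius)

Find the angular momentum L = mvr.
r = 11 Gm = 1.1 × 10^10 m
v = 3.22 km/s = 3220 m/s
vr = 3220 × 1.1 × 10^10 = 3.542 × 10^13 m²/s
L = m × vr = 285.2 × 3.542 × 10^13 = 1.01018 × 10^16 kg·m²/s ≈ 1.01 × 10^16 kg·m²/s

Final answer: L = 1.01 × 10^16 kg·m²/s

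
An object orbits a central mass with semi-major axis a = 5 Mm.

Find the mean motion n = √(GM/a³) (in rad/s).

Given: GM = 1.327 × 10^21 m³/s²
a = 5 Mm = 5 × 10^6 m
GM = 1.327 × 10^21 m³/s²
a³ = 1.25 × 10^20 m³
GM/a³ = (1.327 × 10^21) / (1.25 × 10^20) = 10.616 s⁻²
n = √(GM/a³) = 3.25822 rad/s ≈ 3.258 rad/s

Final answer: n = 3.258 rad/s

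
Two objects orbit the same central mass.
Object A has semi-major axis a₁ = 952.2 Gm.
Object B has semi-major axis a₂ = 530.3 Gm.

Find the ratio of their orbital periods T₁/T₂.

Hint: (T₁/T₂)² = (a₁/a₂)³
a₁ = 952.2 Gm = 9.522 × 10^11 m
a₂ = 530.3 Gm = 5.303 × 10^11 m
a₁/a₂ = 1.79559
T₁/T₂ = (a₁/a₂)^(3/2) = (1.79559)^1.5 = 2.40608

Final answer: T₁/T₂ = 2.406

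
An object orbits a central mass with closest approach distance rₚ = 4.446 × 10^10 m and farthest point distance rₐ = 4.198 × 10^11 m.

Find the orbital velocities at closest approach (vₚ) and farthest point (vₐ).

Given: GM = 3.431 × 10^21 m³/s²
rₚ = 4.446 × 10^10 m
rₐ = 4.198 × 10^11 m
GM = 3.431 × 10^21 m³/s²
a = (rₚ + rₐ)/2 = 2.3213 × 10^11 m
Vis-viva: v² = GM (2/r − 1/a)
vₚ² = 3.431 × 10^21 × (4.49843 × 10^-11 − 4.30793 × 10^-12) = 1.3956 × 10^11 m²/s²
vₚ = 373578 m/s ≈ 373.6 km/s
vₐ² = 3.431 × 10^21 × (4.76417 × 10^-12 − 4.30793 × 10^-12) = 1.56537 × 10^9 m²/s²
vₐ = 39564.7 m/s ≈ 39.56 km/s

Final answer: vₚ = 373.6 km/s, vₐ = 39.56 km/s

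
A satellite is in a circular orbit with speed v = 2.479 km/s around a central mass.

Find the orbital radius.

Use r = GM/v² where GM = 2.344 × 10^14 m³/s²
v = 2.479 km/s = 2479 m/s
GM = 2.344 × 10^14 m³/s²
v² = 6.14544 × 10^6 m²/s²
r = GM/v² = (2.344 × 10^14) / (6.14544 × 10^6) = 3.81421 × 10^7 m ≈ 38.14 Mm

Final answer: 38.14 Mm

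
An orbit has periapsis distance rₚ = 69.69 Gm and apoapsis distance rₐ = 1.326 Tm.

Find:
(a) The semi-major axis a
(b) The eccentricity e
rₚ = 69.69 Gm = 6.969 × 10^10 m
rₐ = 1.326 Tm = 1.326 × 10^12 m
(a) a = (rₚ + rₐ)/2 = 6.97845 × 10^11 m ≈ 697.8 Gm
(b) e = (rₐ − rₚ)/(rₐ + rₚ) = (1.25631 × 10^12) / (1.39569 × 10^12) = 0.900135

Final answer:
(a) a = 697.8 Gm
(b) e = 0.9001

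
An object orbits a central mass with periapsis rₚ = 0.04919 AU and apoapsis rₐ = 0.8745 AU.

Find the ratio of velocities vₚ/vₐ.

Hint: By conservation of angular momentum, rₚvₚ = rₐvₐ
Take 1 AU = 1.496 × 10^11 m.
rₚ = 0.04919 AU = 7.35882 × 10^9 m
rₐ = 0.8745 AU = 1.30825 × 10^11 m
rₚvₚ = rₐvₐ  ⇒  vₚ/vₐ = rₐ/rₚ
vₚ/vₐ = (1.30825 × 10^11) / (7.35882 × 10^9) = 17.778

Final answer: vₚ/vₐ = 17.78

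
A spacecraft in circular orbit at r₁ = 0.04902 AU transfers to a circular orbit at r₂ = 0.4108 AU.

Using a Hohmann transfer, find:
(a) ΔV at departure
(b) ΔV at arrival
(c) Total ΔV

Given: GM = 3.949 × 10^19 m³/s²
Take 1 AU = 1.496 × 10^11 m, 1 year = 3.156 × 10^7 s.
r₁ = 0.04902 AU = 7.33339 × 10^9 m
r₂ = 0.4108 AU = 6.14557 × 10^10 m
GM = 3.949 × 10^19 m³/s²
Transfer ellipse: a_t = (r₁ + r₂)/2 = 3.43945 × 10^10 m
Circular speed at r₁: v₁ = √(GM/r₁) = 73382.3 m/s
Transfer speed at r₁ (periapsis): v₁ₜ = √(GM(2/r₁ − 1/a_t)) = 98090.6 m/s
(a) ΔV₁ = v₁ₜ − v₁ = 24708.3 m/s ≈ 5.213 AU/year
Circular speed at r₂: v₂ = √(GM/r₂) = 25349.1 m/s
Transfer speed at r₂ (apoapsis): v₂ₜ = √(GM(2/r₂ − 1/a_t)) = 11705 m/s
(b) ΔV₂ = v₂ − v₂ₜ = 13644.1 m/s ≈ 2.878 AU/year
(c) ΔV_total = ΔV₁ + ΔV₂ = 38352.5 m/s ≈ 8.091 AU/year

Final answer:
(a) ΔV₁ = 5.213 AU/year
(b) ΔV₂ = 2.878 AU/year
(c) ΔV_total = 8.091 AU/year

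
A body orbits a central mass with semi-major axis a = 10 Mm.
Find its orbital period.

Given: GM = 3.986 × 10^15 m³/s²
a = 10 Mm = 1 × 10^7 m
GM = 3.986 × 10^15 m³/s²
a³ = 1 × 10^21 m³
T = 2π √(a³/GM) = 2π √((1 × 10^21) / (3.986 × 10^15)) = 2π × 500.877 s
T = 3147.1 s ≈ 52.45 minutes

Final answer: 52.45 minutes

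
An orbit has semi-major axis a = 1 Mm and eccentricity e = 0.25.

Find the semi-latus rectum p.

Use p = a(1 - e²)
a = 1 Mm = 1 × 10^6 m
e = 0.25,  e² = 0.0625,  1 − e² = 0.9375
p = a(1 − e²) = 1 × 10^6 m × 0.9375 = 937500 m ≈ 937.5 km

Final answer: p = 937.5 km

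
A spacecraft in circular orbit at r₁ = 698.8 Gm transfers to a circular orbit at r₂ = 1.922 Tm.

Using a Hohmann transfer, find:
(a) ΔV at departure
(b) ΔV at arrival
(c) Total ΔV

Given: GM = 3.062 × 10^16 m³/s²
r₁ = 698.8 Gm = 6.988 × 10^11 m
r₂ = 1.922 Tm = 1.922 × 10^12 m
GM = 3.062 × 10^16 m³/s²
Transfer ellipse: a_t = (r₁ + r₂)/2 = 1.3104 × 10^12 m
Circular speed at r₁: v₁ = √(GM/r₁) = 209.327 m/s
Transfer speed at r₁ (periapsis): v₁ₜ = √(GM(2/r₁ − 1/a_t)) = 253.513 m/s
(a) ΔV₁ = v₁ₜ − v₁ = 44.186 m/s ≈ 44.19 m/s
Circular speed at r₂: v₂ = √(GM/r₂) = 126.219 m/s
Transfer speed at r₂ (apoapsis): v₂ₜ = √(GM(2/r₂ − 1/a_t)) = 92.1723 m/s
(b) ΔV₂ = v₂ − v₂ₜ = 34.047 m/s ≈ 34.05 m/s
(c) ΔV_total = ΔV₁ + ΔV₂ = 78.233 m/s ≈ 78.23 m/s

Final answer:
(a) ΔV₁ = 44.19 m/s
(b) ΔV₂ = 34.05 m/s
(c) ΔV_total = 78.23 m/s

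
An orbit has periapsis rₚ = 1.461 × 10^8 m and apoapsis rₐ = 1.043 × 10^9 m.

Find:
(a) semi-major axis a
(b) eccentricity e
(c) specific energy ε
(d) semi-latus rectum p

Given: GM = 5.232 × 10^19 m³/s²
rₚ = 1.461 × 10^8 m
rₐ = 1.043 × 10^9 m
GM = 5.232 × 10^19 m³/s²
a = (rₚ + rₐ)/2 = 5.9455 × 10^8 m
e = (rₐ − rₚ)/(rₐ + rₚ) = (8.969 × 10^8) / (1.1891 × 10^9) = 0.754268
(a) a = 5.9455 × 10^8 m ≈ 5.946 × 10^8 m
(b) e = 0.754268 ≈ 0.7543
(c) 2a = 1.1891 × 10^9 m;  ε = −GM/(2a) = -4.39997 × 10^10 J/kg ≈ -44 GJ/kg
(d) 1 − e² = 0.43108;  p = a(1 − e²) = 5.9455 × 10^8 × 0.43108 = 2.56299 × 10^8 m ≈ 2.563 × 10^8 m

Final answer:
(a) semi-major axis a = 5.946 × 10^8 m
(b) eccentricity e = 0.7543
(c) specific energy ε = -44 GJ/kg
(d) semi-latus rectum p = 2.563 × 10^8 m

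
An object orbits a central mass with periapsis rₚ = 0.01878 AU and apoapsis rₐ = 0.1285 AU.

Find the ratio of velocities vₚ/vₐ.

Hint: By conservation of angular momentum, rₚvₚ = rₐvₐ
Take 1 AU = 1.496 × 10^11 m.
rₚ = 0.01878 AU = 2.80949 × 10^9 m
rₐ = 0.1285 AU = 1.92236 × 10^10 m
rₚvₚ = rₐvₐ  ⇒  vₚ/vₐ = rₐ/rₚ
vₚ/vₐ = (1.92236 × 10^10) / (2.80949 × 10^9) = 6.84239

Final answer: vₚ/vₐ = 6.842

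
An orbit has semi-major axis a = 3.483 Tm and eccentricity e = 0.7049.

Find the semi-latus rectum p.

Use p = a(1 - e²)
a = 3.483 Tm = 3.483 × 10^12 m
e = 0.7049,  e² = 0.496884,  1 − e² = 0.503116
p = a(1 − e²) = 3.483 × 10^12 m × 0.503116 = 1.75235 × 10^12 m ≈ 1.752 Tm

Final answer: p = 1.752 Tm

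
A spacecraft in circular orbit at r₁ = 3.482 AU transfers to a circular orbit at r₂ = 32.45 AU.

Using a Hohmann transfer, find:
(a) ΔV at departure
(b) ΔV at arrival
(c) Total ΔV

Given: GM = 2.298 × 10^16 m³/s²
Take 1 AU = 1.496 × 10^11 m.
r₁ = 3.482 AU = 5.20907 × 10^11 m
r₂ = 32.45 AU = 4.85452 × 10^12 m
GM = 2.298 × 10^16 m³/s²
Transfer ellipse: a_t = (r₁ + r₂)/2 = 2.68771 × 10^12 m
Circular speed at r₁: v₁ = √(GM/r₁) = 210.037 m/s
Transfer speed at r₁ (periapsis): v₁ₜ = √(GM(2/r₁ − 1/a_t)) = 282.278 m/s
(a) ΔV₁ = v₁ₜ − v₁ = 72.2411 m/s ≈ 72.24 m/s
Circular speed at r₂: v₂ = √(GM/r₂) = 68.8021 m/s
Transfer speed at r₂ (apoapsis): v₂ₜ = √(GM(2/r₂ − 1/a_t)) = 30.2894 m/s
(b) ΔV₂ = v₂ − v₂ₜ = 38.5127 m/s ≈ 38.51 m/s
(c) ΔV_total = ΔV₁ + ΔV₂ = 110.754 m/s ≈ 110.8 m/s

Final answer:
(a) ΔV₁ = 72.24 m/s
(b) ΔV₂ = 38.51 m/s
(c) ΔV_total = 110.8 m/s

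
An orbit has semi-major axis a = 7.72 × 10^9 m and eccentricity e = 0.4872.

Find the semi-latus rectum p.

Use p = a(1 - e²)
a = 7.72 × 10^9 m
e = 0.4872,  e² = 0.237364,  1 − e² = 0.762636
p = a(1 − e²) = 7.72 × 10^9 m × 0.762636 = 5.88755 × 10^9 m ≈ 5.888 × 10^9 m

Final answer: p = 5.888 × 10^9 m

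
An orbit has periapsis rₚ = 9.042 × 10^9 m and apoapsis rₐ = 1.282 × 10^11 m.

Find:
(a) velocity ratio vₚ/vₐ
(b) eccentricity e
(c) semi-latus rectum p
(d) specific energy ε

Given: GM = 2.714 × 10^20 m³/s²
rₚ = 9.042 × 10^9 m
rₐ = 1.282 × 10^11 m
GM = 2.714 × 10^20 m³/s²
a = (rₚ + rₐ)/2 = 6.8621 × 10^10 m
e = (rₐ − rₚ)/(rₐ + rₚ) = (1.19158 × 10^11) / (1.37242 × 10^11) = 0.868233
(a) vₚ/vₐ = rₐ/rₚ (angular momentum) = (1.282 × 10^11) / (9.042 × 10^9) = 14.1783 ≈ 14.18
(b) e = 0.868233 ≈ 0.8682
(c) 1 − e² = 0.246172;  p = a(1 − e²) = 6.8621 × 10^10 × 0.246172 = 1.68926 × 10^10 m ≈ 1.689 × 10^10 m
(d) 2a = 1.37242 × 10^11 m;  ε = −GM/(2a) = -1.97753 × 10^9 J/kg ≈ -1.978 GJ/kg

Final answer:
(a) velocity ratio vₚ/vₐ = 14.18
(b) eccentricity e = 0.8682
(c) semi-latus rectum p = 1.689 × 10^10 m
(d) specific energy ε = -1.978 GJ/kg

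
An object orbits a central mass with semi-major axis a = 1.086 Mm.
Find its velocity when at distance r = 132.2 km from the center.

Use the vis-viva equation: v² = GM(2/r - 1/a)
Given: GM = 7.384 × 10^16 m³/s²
a = 1.086 Mm = 1.086 × 10^6 m
r = 132.2 km = 132200 m
GM = 7.384 × 10^16 m³/s²
2/r − 1/a = 1.51286 × 10^-5 − 9.2081 × 10^-7 = 1.42078 × 10^-5 m⁻¹
v² = GM (2/r − 1/a) = 1.0491 × 10^12 m²/s²
v = 1.02426 × 10^6 m/s ≈ 1024 km/s

Final answer: 1024 km/s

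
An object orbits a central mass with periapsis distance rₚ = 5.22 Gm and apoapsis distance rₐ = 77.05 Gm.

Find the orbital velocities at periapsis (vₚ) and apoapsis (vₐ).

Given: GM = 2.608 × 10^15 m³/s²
rₚ = 5.22 Gm = 5.22 × 10^9 m
rₐ = 77.05 Gm = 7.705 × 10^10 m
GM = 2.608 × 10^15 m³/s²
a = (rₚ + rₐ)/2 = 4.1135 × 10^10 m
Vis-viva: v² = GM (2/r − 1/a)
vₚ² = 2.608 × 10^15 × (3.83142 × 10^-10 − 2.43102 × 10^-11) = 935833 m²/s²
vₚ = 967.384 m/s ≈ 967.4 m/s
vₐ² = 2.608 × 10^15 × (2.59572 × 10^-11 − 2.43102 × 10^-11) = 4295.3 m²/s²
vₐ = 65.5386 m/s ≈ 65.54 m/s

Final answer: vₚ = 967.4 m/s, vₐ = 65.54 m/s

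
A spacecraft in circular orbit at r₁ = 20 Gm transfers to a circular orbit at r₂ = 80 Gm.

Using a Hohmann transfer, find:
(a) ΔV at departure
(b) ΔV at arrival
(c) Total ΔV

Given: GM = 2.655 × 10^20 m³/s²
r₁ = 20 Gm = 2 × 10^10 m
r₂ = 80 Gm = 8 × 10^10 m
GM = 2.655 × 10^20 m³/s²
Transfer ellipse: a_t = (r₁ + r₂)/2 = 5 × 10^10 m
Circular speed at r₁: v₁ = √(GM/r₁) = 115217 m/s
Transfer speed at r₁ (periapsis): v₁ₜ = √(GM(2/r₁ − 1/a_t)) = 145739 m/s
(a) ΔV₁ = v₁ₜ − v₁ = 30522.3 m/s ≈ 30.52 km/s
Circular speed at r₂: v₂ = √(GM/r₂) = 57608.6 m/s
Transfer speed at r₂ (apoapsis): v₂ₜ = √(GM(2/r₂ − 1/a_t)) = 36434.9 m/s
(b) ΔV₂ = v₂ − v₂ₜ = 21173.7 m/s ≈ 21.17 km/s
(c) ΔV_total = ΔV₁ + ΔV₂ = 51696 m/s ≈ 51.7 km/s

Final answer:
(a) ΔV₁ = 30.52 km/s
(b) ΔV₂ = 21.17 km/s
(c) ΔV_total = 51.7 km/s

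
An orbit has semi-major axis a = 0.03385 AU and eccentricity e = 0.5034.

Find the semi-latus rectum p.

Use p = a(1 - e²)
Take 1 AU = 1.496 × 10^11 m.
a = 0.03385 AU = 5.06396 × 10^9 m
e = 0.5034,  e² = 0.253412,  1 − e² = 0.746588
p = a(1 − e²) = 5.06396 × 10^9 m × 0.746588 = 3.78069 × 10^9 m ≈ 0.02527 AU

Final answer: p = 0.02527 AU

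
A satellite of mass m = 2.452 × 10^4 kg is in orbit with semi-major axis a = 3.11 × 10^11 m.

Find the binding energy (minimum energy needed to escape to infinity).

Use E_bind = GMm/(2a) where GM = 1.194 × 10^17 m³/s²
a = 3.11 × 10^11 m
GM = 1.194 × 10^17 m³/s²
m = 2.452 × 10^4 kg
GMm = 1.194 × 10^17 × 24520 = 2.92769 × 10^21 m³·kg/s²
2a = 6.22 × 10^11 m
E_bind = GMm/(2a) = 4.70689 × 10^9 J ≈ 4.707 GJ

Final answer: 4.707 GJ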